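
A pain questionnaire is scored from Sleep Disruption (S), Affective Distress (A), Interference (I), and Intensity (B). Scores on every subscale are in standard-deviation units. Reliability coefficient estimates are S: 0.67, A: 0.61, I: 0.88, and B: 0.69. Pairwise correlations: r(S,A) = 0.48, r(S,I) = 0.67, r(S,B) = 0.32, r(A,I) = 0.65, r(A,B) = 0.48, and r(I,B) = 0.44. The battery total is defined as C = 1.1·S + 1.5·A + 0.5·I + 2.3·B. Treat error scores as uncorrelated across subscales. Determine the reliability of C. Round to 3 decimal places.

Var(C) = 1.1² + 1.5² + 0.5² + 2.3² + 2·[1.65·0.48 + 0.55·0.67 + 2.53·0.32 + 0.75·0.65 + 3.45·0.48 + 1.15·0.44] = 9 + 9.2392 = 18.2392.
Under uncorrelated errors the observed covariances equal the true-score covariances, so only the own-variance terms attenuate.
True-score variance = [1.1²·0.67 + 1.5²·0.61 + 0.5²·0.88 + 2.3²·0.69] + 9.2392 = 6.0533 + 9.2392 = 15.2925.
Reliability = 15.2925 / 18.2392 = 0.838.

0.838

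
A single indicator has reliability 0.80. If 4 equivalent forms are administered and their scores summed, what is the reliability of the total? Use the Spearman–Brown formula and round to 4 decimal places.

0.9412

ρ_k = kρ / (1 + (k−1)ρ) = 4·0.80 / (1 + 3·0.80) = 3.200 / 3.400 = 0.9412.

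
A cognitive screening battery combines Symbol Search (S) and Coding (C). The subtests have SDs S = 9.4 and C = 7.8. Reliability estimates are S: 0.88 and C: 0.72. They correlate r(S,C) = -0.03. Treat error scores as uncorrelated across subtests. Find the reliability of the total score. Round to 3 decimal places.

Var(S+C) = 9.4² + 7.8² + 2·[9.4·7.8·(-0.03)] = 149.2 − 4.3992 = 144.801.
Because errors are independent across components, Cov(Tᵢ,Tⱼ) = Cov(Xᵢ,Xⱼ); the off-diagonal part of the true-score variance is the same as above.
True-score variance = [9.4²·0.88 + 7.8²·0.72] − 4.3992 = 121.562 − 4.3992 = 117.162.
Reliability = 117.162 / 144.801 = 0.809.

0.809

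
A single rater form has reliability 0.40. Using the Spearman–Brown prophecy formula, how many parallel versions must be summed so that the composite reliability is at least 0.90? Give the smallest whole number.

k ≥ ρ*(1−ρ₁)/(ρ₁(1−ρ*)) = 0.90·0.60 / (0.40·0.10) = 13.500.
Smallest integer k = 14.

14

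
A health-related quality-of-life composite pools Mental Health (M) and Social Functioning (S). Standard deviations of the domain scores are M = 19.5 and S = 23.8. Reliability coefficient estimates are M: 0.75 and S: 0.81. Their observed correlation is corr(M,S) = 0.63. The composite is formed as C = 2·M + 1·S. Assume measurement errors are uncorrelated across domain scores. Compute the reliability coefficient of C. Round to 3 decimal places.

0.850

Var(C) = 2²·19.5² + 23.8² + 2·[2·19.5·23.8·0.63] = 2087.44 + 1169.53 = 3256.97.
Because errors are independent across components, Cov(Tᵢ,Tⱼ) = Cov(Xᵢ,Xⱼ); the off-diagonal part of the true-score variance is the same as above.
True-score variance = [2²·19.5²·0.75 + 23.8²·0.81] + 1169.53 = 1599.57 + 1169.53 = 2769.1.
Reliability = 2769.1 / 3256.97 = 0.850.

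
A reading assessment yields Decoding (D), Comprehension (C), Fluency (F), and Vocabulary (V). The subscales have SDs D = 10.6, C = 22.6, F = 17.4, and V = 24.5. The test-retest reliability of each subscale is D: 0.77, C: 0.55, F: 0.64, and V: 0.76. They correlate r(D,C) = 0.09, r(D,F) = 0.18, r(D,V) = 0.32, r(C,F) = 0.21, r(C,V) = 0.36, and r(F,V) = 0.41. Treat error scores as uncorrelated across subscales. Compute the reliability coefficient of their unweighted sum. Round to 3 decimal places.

Var(D+C+F+V) = 10.6² + 22.6² + 17.4² + 24.5² + 2·[10.6·22.6·0.09 + 10.6·17.4·0.18 + 10.6·24.5·0.32 + 22.6·17.4·0.21 + 22.6·24.5·0.36 + 17.4·24.5·0.41] = 1526.13 + 1189.12 = 2715.25.
Because errors are independent across components, Cov(Tᵢ,Tⱼ) = Cov(Xᵢ,Xⱼ); the off-diagonal part of the true-score variance is the same as above.
True-score variance = [10.6²·0.77 + 22.6²·0.55 + 17.4²·0.64 + 24.5²·0.76] + 1189.12 = 1017.39 + 1189.12 = 2206.51.
Reliability = 2206.51 / 2715.25 = 0.813.

0.813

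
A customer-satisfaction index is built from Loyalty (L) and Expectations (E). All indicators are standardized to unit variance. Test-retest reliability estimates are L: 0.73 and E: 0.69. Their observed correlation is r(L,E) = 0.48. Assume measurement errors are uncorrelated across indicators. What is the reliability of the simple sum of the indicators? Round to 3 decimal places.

0.804

Var(L+E) = 2 + 2·[0.48] = 2 + 0.96 = 2.96.
With uncorrelated errors the cross-covariances are all true-score covariance, so they carry over unchanged; only the diagonal terms shrink to ρᵢσᵢ².
True-score variance = [0.73 + 0.69] + 0.96 = 1.42 + 0.96 = 2.38.
Reliability = 2.38 / 2.96 = 0.804.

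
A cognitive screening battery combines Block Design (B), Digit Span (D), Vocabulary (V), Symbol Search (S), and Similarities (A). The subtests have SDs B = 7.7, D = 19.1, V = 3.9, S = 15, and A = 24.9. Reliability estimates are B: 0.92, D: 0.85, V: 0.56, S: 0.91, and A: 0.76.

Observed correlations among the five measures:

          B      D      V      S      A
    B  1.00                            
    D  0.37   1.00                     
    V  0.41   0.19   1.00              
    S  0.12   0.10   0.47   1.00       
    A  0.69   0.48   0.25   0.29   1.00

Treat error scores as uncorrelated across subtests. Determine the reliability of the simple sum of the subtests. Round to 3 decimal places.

0.909

Var(B+D+V+S+A) = 7.7² + 19.1² + 3.9² + 15² + 24.9² + 2·[7.7·19.1·0.37 + 7.7·3.9·0.41 + 7.7·15·0.12 + 7.7·24.9·0.69 + 19.1·3.9·0.19 + 19.1·15·0.10 + 19.1·24.9·0.48 + 3.9·15·0.47 + 3.9·24.9·0.25 + 15·24.9·0.29] = 1284.32 + 1288.11 = 2572.43.
Because errors are independent across components, Cov(Tᵢ,Tⱼ) = Cov(Xᵢ,Xⱼ); the off-diagonal part of the true-score variance is the same as above.
True-score variance = [7.7²·0.92 + 19.1²·0.85 + 3.9²·0.56 + 15²·0.91 + 24.9²·0.76] + 1288.11 = 1049.11 + 1288.11 = 2337.22.
Reliability = 2337.22 / 2572.43 = 0.909.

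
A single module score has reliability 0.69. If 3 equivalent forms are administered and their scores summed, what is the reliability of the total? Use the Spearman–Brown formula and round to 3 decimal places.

ρ_k = kρ / (1 + (k−1)ρ) = 3·0.69 / (1 + 2·0.69) = 2.070 / 2.380 = 0.870.

0.870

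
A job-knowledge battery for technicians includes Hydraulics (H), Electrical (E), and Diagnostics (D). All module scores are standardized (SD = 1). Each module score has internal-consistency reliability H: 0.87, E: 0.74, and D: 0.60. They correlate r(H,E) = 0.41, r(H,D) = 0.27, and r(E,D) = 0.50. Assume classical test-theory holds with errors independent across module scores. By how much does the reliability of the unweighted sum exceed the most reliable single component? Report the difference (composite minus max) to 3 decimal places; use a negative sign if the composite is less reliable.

Var(sum) = 3 + 2.36 = 5.36; true-score variance = 2.21 + 2.36 = 4.57; composite reliability = 0.8526.
Max component reliability = 0.8700.
Difference = 0.8526 − 0.8700 = -0.017.

-0.017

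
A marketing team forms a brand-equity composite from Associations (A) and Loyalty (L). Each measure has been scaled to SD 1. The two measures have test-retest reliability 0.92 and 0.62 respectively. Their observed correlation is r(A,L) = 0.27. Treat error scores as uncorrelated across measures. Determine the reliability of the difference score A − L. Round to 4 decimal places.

0.6849

Var(A−L) = 1 + 1 − 2·0.27 = 2 − 0.54 = 1.46.
With uncorrelated errors the cross-covariances are all true-score covariance, so they carry over unchanged; only the diagonal terms shrink to ρᵢσᵢ².
True-score variance = [0.92 + 0.62] − 0.54 = 1.54 − 0.54 = 1.
Reliability = 1 / 1.46 = 0.6849.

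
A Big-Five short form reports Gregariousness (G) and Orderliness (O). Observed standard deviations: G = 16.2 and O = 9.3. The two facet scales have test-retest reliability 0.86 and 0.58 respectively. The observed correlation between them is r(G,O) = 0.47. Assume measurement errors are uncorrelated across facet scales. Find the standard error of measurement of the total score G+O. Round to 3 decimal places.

8.548

Var(total) = 348.93 + 141.62 = 490.55.
True-score variance = 275.863 + 141.62 = 417.483, so reliability = 0.8511.
Error variance = 490.55 − 417.483 = 73.0674; SEM = √73.0674 = 8.548.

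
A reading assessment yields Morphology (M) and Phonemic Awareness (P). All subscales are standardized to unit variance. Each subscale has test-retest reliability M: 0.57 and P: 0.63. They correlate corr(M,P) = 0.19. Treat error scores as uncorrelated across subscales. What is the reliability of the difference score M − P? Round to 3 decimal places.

Var(M−P) = 1 + 1 − 2·0.19 = 2 − 0.38 = 1.62.
Under uncorrelated errors the observed covariances equal the true-score covariances, so only the own-variance terms attenuate.
True-score variance = [0.57 + 0.63] − 0.38 = 1.2 − 0.38 = 0.82.
Reliability = 0.82 / 1.62 = 0.506.

0.506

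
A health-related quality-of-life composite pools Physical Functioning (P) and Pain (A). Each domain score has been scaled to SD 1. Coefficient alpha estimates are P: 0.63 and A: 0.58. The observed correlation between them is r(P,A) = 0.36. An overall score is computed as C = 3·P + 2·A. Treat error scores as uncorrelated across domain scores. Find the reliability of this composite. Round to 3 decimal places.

Var(C) = 3² + 2² + 2·[6·0.36] = 13 + 4.32 = 17.32.
Because errors are independent across components, Cov(Tᵢ,Tⱼ) = Cov(Xᵢ,Xⱼ); the off-diagonal part of the true-score variance is the same as above.
True-score variance = [3²·0.63 + 2²·0.58] + 4.32 = 7.99 + 4.32 = 12.31.
Reliability = 12.31 / 17.32 = 0.711.

0.711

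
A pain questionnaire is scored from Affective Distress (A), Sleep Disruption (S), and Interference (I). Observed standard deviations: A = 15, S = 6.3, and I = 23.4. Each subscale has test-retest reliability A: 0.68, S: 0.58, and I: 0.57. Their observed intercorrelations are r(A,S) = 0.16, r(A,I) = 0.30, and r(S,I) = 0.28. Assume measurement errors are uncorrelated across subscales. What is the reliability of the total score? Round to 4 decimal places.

Var(A+S+I) = 15² + 6.3² + 23.4² + 2·[15·6.3·0.16 + 15·23.4·0.30 + 6.3·23.4·0.28] = 812.25 + 323.395 = 1135.65.
Because errors are independent across components, Cov(Tᵢ,Tⱼ) = Cov(Xᵢ,Xⱼ); the off-diagonal part of the true-score variance is the same as above.
True-score variance = [15²·0.68 + 6.3²·0.58 + 23.4²·0.57] + 323.395 = 488.129 + 323.395 = 811.525.
Reliability = 811.525 / 1135.65 = 0.7146.

0.7146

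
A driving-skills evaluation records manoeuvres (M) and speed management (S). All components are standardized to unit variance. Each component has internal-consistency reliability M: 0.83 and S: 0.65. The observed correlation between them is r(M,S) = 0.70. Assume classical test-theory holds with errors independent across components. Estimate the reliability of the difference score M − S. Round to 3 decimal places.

0.133

Var(M−S) = 1 + 1 − 2·0.70 = 2 − 1.4 = 0.6.
With uncorrelated errors the cross-covariances are all true-score covariance, so they carry over unchanged; only the diagonal terms shrink to ρᵢσᵢ².
True-score variance = [0.83 + 0.65] − 1.4 = 1.48 − 1.4 = 0.08.
Reliability = 0.08 / 0.6 = 0.133.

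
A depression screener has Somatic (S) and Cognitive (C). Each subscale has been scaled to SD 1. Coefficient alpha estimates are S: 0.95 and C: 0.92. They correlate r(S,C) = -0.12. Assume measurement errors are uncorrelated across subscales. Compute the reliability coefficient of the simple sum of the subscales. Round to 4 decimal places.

Var(S+C) = 2 + 2·[(-0.12)] = 2 − 0.24 = 1.76.
Because errors are independent across components, Cov(Tᵢ,Tⱼ) = Cov(Xᵢ,Xⱼ); the off-diagonal part of the true-score variance is the same as above.
True-score variance = [0.95 + 0.92] − 0.24 = 1.87 − 0.24 = 1.63.
Reliability = 1.63 / 1.76 = 0.9261.

0.9261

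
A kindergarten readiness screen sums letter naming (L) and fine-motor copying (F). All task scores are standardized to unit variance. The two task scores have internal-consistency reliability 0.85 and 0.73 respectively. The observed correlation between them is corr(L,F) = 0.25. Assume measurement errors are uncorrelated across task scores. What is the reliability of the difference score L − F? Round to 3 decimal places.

Var(L−F) = 1 + 1 − 2·0.25 = 2 − 0.5 = 1.5.
Under uncorrelated errors the observed covariances equal the true-score covariances, so only the own-variance terms attenuate.
True-score variance = [0.85 + 0.73] − 0.5 = 1.58 − 0.5 = 1.08.
Reliability = 1.08 / 1.5 = 0.720.

0.720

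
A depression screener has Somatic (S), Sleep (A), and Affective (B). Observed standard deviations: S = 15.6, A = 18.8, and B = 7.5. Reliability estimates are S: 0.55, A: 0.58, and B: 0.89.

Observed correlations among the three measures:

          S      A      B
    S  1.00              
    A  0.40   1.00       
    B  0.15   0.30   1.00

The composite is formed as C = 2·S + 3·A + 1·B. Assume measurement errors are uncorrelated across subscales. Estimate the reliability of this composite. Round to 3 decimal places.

Var(C) = 2²·15.6² + 3²·18.8² + 7.5² + 2·[6·15.6·18.8·0.40 + 2·15.6·7.5·0.15 + 3·18.8·7.5·0.30] = 4210.65 + 1731.74 = 5942.39.
Because errors are independent across components, Cov(Tᵢ,Tⱼ) = Cov(Xᵢ,Xⱼ); the off-diagonal part of the true-score variance is the same as above.
True-score variance = [2²·15.6²·0.55 + 3²·18.8²·0.58 + 7.5²·0.89] + 1731.74 = 2430.41 + 1731.74 = 4162.16.
Reliability = 4162.16 / 5942.39 = 0.700.

0.700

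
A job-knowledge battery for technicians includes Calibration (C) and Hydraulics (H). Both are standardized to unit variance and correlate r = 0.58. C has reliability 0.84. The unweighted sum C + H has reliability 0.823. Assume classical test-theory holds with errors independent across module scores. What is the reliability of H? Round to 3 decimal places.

Var(C+H) = 2 + 2·0.58 = 3.160.
True-score variance = ρ_C + ρ_H + 2·0.58, so 0.823 = (0.84 + ρ_H + 1.16) / 3.160.
ρ_H = 0.823·3.160 − 0.84 − 1.16 = 0.601.

0.601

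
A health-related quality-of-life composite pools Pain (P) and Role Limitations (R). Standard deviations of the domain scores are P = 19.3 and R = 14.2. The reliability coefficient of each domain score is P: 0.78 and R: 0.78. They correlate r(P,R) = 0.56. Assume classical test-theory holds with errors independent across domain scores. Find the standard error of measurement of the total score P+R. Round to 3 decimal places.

Var(total) = 574.13 + 306.947 = 881.077.
True-score variance = 447.821 + 306.947 = 754.769, so reliability = 0.8566.
Error variance = 881.077 − 754.769 = 126.309; SEM = √126.309 = 11.239.

11.239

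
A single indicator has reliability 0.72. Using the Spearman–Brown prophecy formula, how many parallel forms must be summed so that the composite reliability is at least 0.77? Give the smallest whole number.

2

k ≥ ρ*(1−ρ₁)/(ρ₁(1−ρ*)) = 0.77·0.28 / (0.72·0.23) = 1.302.
Smallest integer k = 2.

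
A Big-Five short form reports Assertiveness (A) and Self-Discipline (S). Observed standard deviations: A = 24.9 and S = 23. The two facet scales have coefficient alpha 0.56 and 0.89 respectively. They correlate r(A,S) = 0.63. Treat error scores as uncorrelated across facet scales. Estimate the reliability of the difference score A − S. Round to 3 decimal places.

0.226

Var(A−S) = 24.9² + 23² − 2·24.9·23·0.63 = 1149.01 − 721.602 = 427.408.
With uncorrelated errors the cross-covariances are all true-score covariance, so they carry over unchanged; only the diagonal terms shrink to ρᵢσᵢ².
True-score variance = [24.9²·0.56 + 23²·0.89] − 721.602 = 818.016 − 721.602 = 96.4136.
Reliability = 96.4136 / 427.408 = 0.226.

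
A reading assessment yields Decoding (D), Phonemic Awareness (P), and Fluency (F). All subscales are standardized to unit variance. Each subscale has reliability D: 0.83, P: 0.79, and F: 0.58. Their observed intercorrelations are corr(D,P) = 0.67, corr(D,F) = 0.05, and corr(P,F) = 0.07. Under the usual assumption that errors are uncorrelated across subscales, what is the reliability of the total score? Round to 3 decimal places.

Var(D+P+F) = 3 + 2·[0.67 + 0.05 + 0.07] = 3 + 1.58 = 4.58.
With uncorrelated errors the cross-covariances are all true-score covariance, so they carry over unchanged; only the diagonal terms shrink to ρᵢσᵢ².
True-score variance = [0.83 + 0.79 + 0.58] + 1.58 = 2.2 + 1.58 = 3.78.
Reliability = 3.78 / 4.58 = 0.825.

0.825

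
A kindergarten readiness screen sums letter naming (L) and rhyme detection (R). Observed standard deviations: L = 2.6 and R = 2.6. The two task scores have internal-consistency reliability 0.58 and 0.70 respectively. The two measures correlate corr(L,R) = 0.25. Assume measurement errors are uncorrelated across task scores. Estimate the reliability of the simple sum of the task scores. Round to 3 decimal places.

Var(L+R) = 2.6² + 2.6² + 2·[2.6·2.6·0.25] = 13.52 + 3.38 = 16.9.
Because errors are independent across components, Cov(Tᵢ,Tⱼ) = Cov(Xᵢ,Xⱼ); the off-diagonal part of the true-score variance is the same as above.
True-score variance = [2.6²·0.58 + 2.6²·0.70] + 3.38 = 8.6528 + 3.38 = 12.0328.
Reliability = 12.0328 / 16.9 = 0.712.

0.712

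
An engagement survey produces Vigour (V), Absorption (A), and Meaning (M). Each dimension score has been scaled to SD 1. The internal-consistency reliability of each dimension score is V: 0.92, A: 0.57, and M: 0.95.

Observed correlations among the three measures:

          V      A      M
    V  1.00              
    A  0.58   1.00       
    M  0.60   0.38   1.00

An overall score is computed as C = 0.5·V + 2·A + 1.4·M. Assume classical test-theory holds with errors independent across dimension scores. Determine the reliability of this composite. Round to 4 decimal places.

0.8222

Var(C) = 0.5² + 2² + 1.4² + 2·[0.58 + 0.7·0.60 + 2.8·0.38] = 6.21 + 4.128 = 10.338.
Because errors are independent across components, Cov(Tᵢ,Tⱼ) = Cov(Xᵢ,Xⱼ); the off-diagonal part of the true-score variance is the same as above.
True-score variance = [0.5²·0.92 + 2²·0.57 + 1.4²·0.95] + 4.128 = 4.372 + 4.128 = 8.5.
Reliability = 8.5 / 10.338 = 0.8222.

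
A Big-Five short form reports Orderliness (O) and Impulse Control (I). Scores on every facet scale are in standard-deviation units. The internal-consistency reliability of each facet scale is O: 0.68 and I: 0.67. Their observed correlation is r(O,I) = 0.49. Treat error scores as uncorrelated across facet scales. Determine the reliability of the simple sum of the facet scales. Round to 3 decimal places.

Var(O+I) = 2 + 2·[0.49] = 2 + 0.98 = 2.98.
With uncorrelated errors the cross-covariances are all true-score covariance, so they carry over unchanged; only the diagonal terms shrink to ρᵢσᵢ².
True-score variance = [0.68 + 0.67] + 0.98 = 1.35 + 0.98 = 2.33.
Reliability = 2.33 / 2.98 = 0.782.

0.782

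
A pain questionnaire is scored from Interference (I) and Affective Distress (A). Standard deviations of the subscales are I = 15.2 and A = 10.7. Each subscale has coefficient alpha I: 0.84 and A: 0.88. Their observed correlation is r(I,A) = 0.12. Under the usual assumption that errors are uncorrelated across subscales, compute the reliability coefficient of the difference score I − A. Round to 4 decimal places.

Var(I−A) = 15.2² + 10.7² − 2·15.2·10.7·0.12 = 345.53 − 39.0336 = 306.496.
Because errors are independent across components, Cov(Tᵢ,Tⱼ) = Cov(Xᵢ,Xⱼ); the off-diagonal part of the true-score variance is the same as above.
True-score variance = [15.2²·0.84 + 10.7²·0.88] − 39.0336 = 294.825 − 39.0336 = 255.791.
Reliability = 255.791 / 306.496 = 0.8346.

0.8346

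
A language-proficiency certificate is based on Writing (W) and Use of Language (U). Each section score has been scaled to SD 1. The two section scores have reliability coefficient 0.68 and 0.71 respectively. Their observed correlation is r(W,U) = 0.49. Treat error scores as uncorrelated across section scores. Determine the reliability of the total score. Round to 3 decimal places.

Var(W+U) = 2 + 2·[0.49] = 2 + 0.98 = 2.98.
Because errors are independent across components, Cov(Tᵢ,Tⱼ) = Cov(Xᵢ,Xⱼ); the off-diagonal part of the true-score variance is the same as above.
True-score variance = [0.68 + 0.71] + 0.98 = 1.39 + 0.98 = 2.37.
Reliability = 2.37 / 2.98 = 0.795.

0.795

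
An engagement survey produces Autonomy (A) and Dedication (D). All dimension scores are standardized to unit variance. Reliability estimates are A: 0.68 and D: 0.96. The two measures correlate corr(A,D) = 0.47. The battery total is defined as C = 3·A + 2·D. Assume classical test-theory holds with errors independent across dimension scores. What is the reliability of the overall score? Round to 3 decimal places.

0.837

Var(C) = 3² + 2² + 2·[6·0.47] = 13 + 5.64 = 18.64.
Because errors are independent across components, Cov(Tᵢ,Tⱼ) = Cov(Xᵢ,Xⱼ); the off-diagonal part of the true-score variance is the same as above.
True-score variance = [3²·0.68 + 2²·0.96] + 5.64 = 9.96 + 5.64 = 15.6.
Reliability = 15.6 / 18.64 = 0.837.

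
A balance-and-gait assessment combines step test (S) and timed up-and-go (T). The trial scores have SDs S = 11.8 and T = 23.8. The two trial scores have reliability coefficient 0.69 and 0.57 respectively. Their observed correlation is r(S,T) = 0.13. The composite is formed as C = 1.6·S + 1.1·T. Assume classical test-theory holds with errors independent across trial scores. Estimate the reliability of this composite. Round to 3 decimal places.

Var(C) = 1.6²·11.8² + 1.1²·23.8² + 2·[1.76·11.8·23.8·0.13] = 1041.85 + 128.512 = 1170.36.
Under uncorrelated errors the observed covariances equal the true-score covariances, so only the own-variance terms attenuate.
True-score variance = [1.6²·11.8²·0.69 + 1.1²·23.8²·0.57] + 128.512 = 636.627 + 128.512 = 765.14.
Reliability = 765.14 / 1170.36 = 0.654.

0.654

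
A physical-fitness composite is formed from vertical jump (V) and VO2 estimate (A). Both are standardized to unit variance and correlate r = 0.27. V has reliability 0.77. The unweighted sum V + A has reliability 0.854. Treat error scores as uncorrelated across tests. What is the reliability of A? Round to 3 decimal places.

0.859

Var(V+A) = 2 + 2·0.27 = 2.540.
True-score variance = ρ_V + ρ_A + 2·0.27, so 0.854 = (0.77 + ρ_A + 0.54) / 2.540.
ρ_A = 0.854·2.540 − 0.77 − 0.54 = 0.859.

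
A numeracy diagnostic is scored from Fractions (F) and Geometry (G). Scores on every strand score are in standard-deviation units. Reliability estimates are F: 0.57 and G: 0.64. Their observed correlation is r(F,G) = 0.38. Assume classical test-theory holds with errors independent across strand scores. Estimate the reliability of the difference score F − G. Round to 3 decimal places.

0.363

Var(F−G) = 1 + 1 − 2·0.38 = 2 − 0.76 = 1.24.
With uncorrelated errors the cross-covariances are all true-score covariance, so they carry over unchanged; only the diagonal terms shrink to ρᵢσᵢ².
True-score variance = [0.57 + 0.64] − 0.76 = 1.21 − 0.76 = 0.45.
Reliability = 0.45 / 1.24 = 0.363.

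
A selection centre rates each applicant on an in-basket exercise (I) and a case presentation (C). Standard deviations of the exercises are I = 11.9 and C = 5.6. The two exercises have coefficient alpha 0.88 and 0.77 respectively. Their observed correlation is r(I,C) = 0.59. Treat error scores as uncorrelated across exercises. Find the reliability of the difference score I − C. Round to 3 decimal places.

Var(I−C) = 11.9² + 5.6² − 2·11.9·5.6·0.59 = 172.97 − 78.6352 = 94.3348.
Under uncorrelated errors the observed covariances equal the true-score covariances, so only the own-variance terms attenuate.
True-score variance = [11.9²·0.88 + 5.6²·0.77] − 78.6352 = 148.764 − 78.6352 = 70.1288.
Reliability = 70.1288 / 94.3348 = 0.743.

0.743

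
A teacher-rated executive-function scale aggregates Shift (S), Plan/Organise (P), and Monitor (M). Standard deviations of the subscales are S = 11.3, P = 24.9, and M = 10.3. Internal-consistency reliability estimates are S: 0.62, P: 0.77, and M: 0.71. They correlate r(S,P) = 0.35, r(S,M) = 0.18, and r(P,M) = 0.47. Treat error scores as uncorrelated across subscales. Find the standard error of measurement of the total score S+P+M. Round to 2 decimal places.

Var(total) = 853.79 + 479.941 = 1333.73.
True-score variance = 631.899 + 479.941 = 1111.84, so reliability = 0.8336.
Error variance = 1333.73 − 1111.84 = 221.891; SEM = √221.891 = 14.90.

14.90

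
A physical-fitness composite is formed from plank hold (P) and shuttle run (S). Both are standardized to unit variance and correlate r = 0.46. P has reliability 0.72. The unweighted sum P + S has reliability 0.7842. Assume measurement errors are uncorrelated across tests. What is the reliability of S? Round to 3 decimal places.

0.650

Var(P+S) = 2 + 2·0.46 = 2.920.
True-score variance = ρ_P + ρ_S + 2·0.46, so 0.7842 = (0.72 + ρ_S + 0.92) / 2.920.
ρ_S = 0.7842·2.920 − 0.72 − 0.92 = 0.650.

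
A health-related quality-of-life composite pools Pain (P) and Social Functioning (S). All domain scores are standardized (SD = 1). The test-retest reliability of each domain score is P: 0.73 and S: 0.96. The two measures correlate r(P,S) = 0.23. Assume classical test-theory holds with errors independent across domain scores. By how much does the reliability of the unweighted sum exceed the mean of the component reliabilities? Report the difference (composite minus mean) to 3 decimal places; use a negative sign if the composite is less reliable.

Var(sum) = 2 + 0.46 = 2.46; true-score variance = 1.69 + 0.46 = 2.15; composite reliability = 0.8740.
Mean component reliability = 0.8450.
Difference = 0.8740 − 0.8450 = 0.029.

0.029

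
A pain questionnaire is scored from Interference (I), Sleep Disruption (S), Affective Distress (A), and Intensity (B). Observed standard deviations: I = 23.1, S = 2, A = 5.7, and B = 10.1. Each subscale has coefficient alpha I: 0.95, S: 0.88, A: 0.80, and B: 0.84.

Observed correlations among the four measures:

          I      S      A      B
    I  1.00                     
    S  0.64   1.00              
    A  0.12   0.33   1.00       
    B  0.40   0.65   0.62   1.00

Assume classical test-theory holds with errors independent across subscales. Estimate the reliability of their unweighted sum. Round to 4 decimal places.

0.9526

Var(I+S+A+B) = 23.1² + 2² + 5.7² + 10.1² + 2·[23.1·2·0.64 + 23.1·5.7·0.12 + 23.1·10.1·0.40 + 2·5.7·0.33 + 2·10.1·0.65 + 5.7·10.1·0.62] = 672.11 + 382.556 = 1054.67.
Under uncorrelated errors the observed covariances equal the true-score covariances, so only the own-variance terms attenuate.
True-score variance = [23.1²·0.95 + 2²·0.88 + 5.7²·0.80 + 10.1²·0.84] + 382.556 = 622.13 + 382.556 = 1004.69.
Reliability = 1004.69 / 1054.67 = 0.9526.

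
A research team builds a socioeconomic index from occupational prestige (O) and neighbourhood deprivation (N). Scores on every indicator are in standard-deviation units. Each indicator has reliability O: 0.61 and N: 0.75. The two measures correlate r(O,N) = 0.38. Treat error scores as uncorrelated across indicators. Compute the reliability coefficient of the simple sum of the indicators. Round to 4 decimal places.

0.7681

Var(O+N) = 2 + 2·[0.38] = 2 + 0.76 = 2.76.
Under uncorrelated errors the observed covariances equal the true-score covariances, so only the own-variance terms attenuate.
True-score variance = [0.61 + 0.75] + 0.76 = 1.36 + 0.76 = 2.12.
Reliability = 2.12 / 2.76 = 0.7681.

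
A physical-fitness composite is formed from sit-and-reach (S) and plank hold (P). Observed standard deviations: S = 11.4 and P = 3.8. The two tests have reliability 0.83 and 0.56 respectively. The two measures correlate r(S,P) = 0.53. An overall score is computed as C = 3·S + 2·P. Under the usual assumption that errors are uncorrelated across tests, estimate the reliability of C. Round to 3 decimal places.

0.851

Var(C) = 3²·11.4² + 2²·3.8² + 2·[6·11.4·3.8·0.53] = 1227.4 + 275.515 = 1502.92.
Because errors are independent across components, Cov(Tᵢ,Tⱼ) = Cov(Xᵢ,Xⱼ); the off-diagonal part of the true-score variance is the same as above.
True-score variance = [3²·11.4²·0.83 + 2²·3.8²·0.56] + 275.515 = 1003.15 + 275.515 = 1278.66.
Reliability = 1278.66 / 1502.92 = 0.851.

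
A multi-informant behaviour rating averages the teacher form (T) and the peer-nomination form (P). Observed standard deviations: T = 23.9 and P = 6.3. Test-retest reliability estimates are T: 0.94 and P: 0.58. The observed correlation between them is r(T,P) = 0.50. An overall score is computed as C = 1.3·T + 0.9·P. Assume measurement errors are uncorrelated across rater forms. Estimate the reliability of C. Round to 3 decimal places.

Var(C) = 1.3²·23.9² + 0.9²·6.3² + 2·[1.17·23.9·6.3·0.50] = 997.494 + 176.167 = 1173.66.
With uncorrelated errors the cross-covariances are all true-score covariance, so they carry over unchanged; only the diagonal terms shrink to ρᵢσᵢ².
True-score variance = [1.3²·23.9²·0.94 + 0.9²·6.3²·0.58] + 176.167 = 926.071 + 176.167 = 1102.24.
Reliability = 1102.24 / 1173.66 = 0.939.

0.939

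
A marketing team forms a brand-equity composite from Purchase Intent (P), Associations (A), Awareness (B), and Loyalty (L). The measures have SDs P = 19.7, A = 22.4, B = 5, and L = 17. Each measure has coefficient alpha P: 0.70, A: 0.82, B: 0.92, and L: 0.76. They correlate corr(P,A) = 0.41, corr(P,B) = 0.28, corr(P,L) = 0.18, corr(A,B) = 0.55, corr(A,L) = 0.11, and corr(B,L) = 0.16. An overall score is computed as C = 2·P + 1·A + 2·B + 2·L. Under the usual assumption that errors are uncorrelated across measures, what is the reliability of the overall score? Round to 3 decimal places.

Var(C) = 2²·19.7² + 22.4² + 2²·5² + 2²·17² + 2·[2·19.7·22.4·0.41 + 4·19.7·5·0.28 + 4·19.7·17·0.18 + 2·22.4·5·0.55 + 2·22.4·17·0.11 + 4·5·17·0.16] = 3310.12 + 1949.35 = 5259.47.
Because errors are independent across components, Cov(Tᵢ,Tⱼ) = Cov(Xᵢ,Xⱼ); the off-diagonal part of the true-score variance is the same as above.
True-score variance = [2²·19.7²·0.70 + 22.4²·0.82 + 2²·5²·0.92 + 2²·17²·0.76] + 1949.35 = 2468.66 + 1949.35 = 4418.
Reliability = 4418 / 5259.47 = 0.840.

0.840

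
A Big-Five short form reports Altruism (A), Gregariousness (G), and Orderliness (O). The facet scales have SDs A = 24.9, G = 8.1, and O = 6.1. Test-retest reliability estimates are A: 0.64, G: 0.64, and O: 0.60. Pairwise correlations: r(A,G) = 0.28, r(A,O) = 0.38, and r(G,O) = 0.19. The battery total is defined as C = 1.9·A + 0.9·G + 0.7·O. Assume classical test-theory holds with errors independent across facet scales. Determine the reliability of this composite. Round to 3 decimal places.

0.688

Var(C) = 1.9²·24.9² + 0.9²·8.1² + 0.7²·6.1² + 2·[1.71·24.9·8.1·0.28 + 1.33·24.9·6.1·0.38 + 0.63·8.1·6.1·0.19] = 2309.61 + 358.498 = 2668.11.
Under uncorrelated errors the observed covariances equal the true-score covariances, so only the own-variance terms attenuate.
True-score variance = [1.9²·24.9²·0.64 + 0.9²·8.1²·0.64 + 0.7²·6.1²·0.60] + 358.498 = 1477.42 + 358.498 = 1835.92.
Reliability = 1835.92 / 2668.11 = 0.688.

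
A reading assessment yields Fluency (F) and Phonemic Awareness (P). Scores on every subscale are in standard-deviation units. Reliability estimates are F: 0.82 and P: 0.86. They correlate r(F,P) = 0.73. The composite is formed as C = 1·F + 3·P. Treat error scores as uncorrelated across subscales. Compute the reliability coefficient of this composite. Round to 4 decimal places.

Var(C) = 1 + 3² + 2·[3·0.73] = 10 + 4.38 = 14.38.
Under uncorrelated errors the observed covariances equal the true-score covariances, so only the own-variance terms attenuate.
True-score variance = [0.82 + 3²·0.86] + 4.38 = 8.56 + 4.38 = 12.94.
Reliability = 12.94 / 14.38 = 0.8999.

0.8999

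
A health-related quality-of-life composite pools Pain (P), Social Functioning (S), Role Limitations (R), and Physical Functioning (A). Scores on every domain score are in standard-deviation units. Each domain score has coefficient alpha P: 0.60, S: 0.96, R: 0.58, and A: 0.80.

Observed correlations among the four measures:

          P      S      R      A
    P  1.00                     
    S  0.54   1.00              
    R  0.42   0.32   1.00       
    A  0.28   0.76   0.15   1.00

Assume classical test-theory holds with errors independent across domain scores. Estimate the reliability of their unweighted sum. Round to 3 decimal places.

Var(P+S+R+A) = 4 + 2·[0.54 + 0.42 + 0.28 + 0.32 + 0.76 + 0.15] = 4 + 4.94 = 8.94.
Under uncorrelated errors the observed covariances equal the true-score covariances, so only the own-variance terms attenuate.
True-score variance = [0.60 + 0.96 + 0.58 + 0.80] + 4.94 = 2.94 + 4.94 = 7.88.
Reliability = 7.88 / 8.94 = 0.881.

0.881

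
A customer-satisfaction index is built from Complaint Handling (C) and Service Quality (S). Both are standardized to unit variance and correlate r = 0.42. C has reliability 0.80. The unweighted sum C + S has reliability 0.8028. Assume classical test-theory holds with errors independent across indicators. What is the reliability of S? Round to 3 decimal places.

0.640

Var(C+S) = 2 + 2·0.42 = 2.840.
True-score variance = ρ_C + ρ_S + 2·0.42, so 0.8028 = (0.80 + ρ_S + 0.84) / 2.840.
ρ_S = 0.8028·2.840 − 0.80 − 0.84 = 0.640.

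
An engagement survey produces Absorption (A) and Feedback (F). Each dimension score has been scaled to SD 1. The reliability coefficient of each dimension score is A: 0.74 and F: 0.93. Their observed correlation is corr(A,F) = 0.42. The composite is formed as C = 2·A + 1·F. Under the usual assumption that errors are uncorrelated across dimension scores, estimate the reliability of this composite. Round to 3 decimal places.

Var(C) = 2² + 1 + 2·[2·0.42] = 5 + 1.68 = 6.68.
Under uncorrelated errors the observed covariances equal the true-score covariances, so only the own-variance terms attenuate.
True-score variance = [2²·0.74 + 0.93] + 1.68 = 3.89 + 1.68 = 5.57.
Reliability = 5.57 / 6.68 = 0.834.

0.834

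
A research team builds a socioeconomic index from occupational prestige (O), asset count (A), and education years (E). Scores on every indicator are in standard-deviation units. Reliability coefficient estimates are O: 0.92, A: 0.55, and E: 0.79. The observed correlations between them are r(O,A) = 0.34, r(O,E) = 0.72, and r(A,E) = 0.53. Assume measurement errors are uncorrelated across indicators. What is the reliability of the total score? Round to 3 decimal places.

0.880

Var(O+A+E) = 3 + 2·[0.34 + 0.72 + 0.53] = 3 + 3.18 = 6.18.
Because errors are independent across components, Cov(Tᵢ,Tⱼ) = Cov(Xᵢ,Xⱼ); the off-diagonal part of the true-score variance is the same as above.
True-score variance = [0.92 + 0.55 + 0.79] + 3.18 = 2.26 + 3.18 = 5.44.
Reliability = 5.44 / 6.18 = 0.880.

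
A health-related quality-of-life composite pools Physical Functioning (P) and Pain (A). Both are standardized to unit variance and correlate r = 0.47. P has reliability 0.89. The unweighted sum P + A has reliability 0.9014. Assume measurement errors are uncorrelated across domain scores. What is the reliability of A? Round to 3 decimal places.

0.820

Var(P+A) = 2 + 2·0.47 = 2.940.
True-score variance = ρ_P + ρ_A + 2·0.47, so 0.9014 = (0.89 + ρ_A + 0.94) / 2.940.
ρ_A = 0.9014·2.940 − 0.89 − 0.94 = 0.820.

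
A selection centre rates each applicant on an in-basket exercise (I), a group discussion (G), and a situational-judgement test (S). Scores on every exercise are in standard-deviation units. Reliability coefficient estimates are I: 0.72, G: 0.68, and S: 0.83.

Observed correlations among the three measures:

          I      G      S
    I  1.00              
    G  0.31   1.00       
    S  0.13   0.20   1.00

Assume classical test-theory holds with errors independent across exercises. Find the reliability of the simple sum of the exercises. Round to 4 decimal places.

0.8201

Var(I+G+S) = 3 + 2·[0.31 + 0.13 + 0.20] = 3 + 1.28 = 4.28.
With uncorrelated errors the cross-covariances are all true-score covariance, so they carry over unchanged; only the diagonal terms shrink to ρᵢσᵢ².
True-score variance = [0.72 + 0.68 + 0.83] + 1.28 = 2.23 + 1.28 = 3.51.
Reliability = 3.51 / 4.28 = 0.8201.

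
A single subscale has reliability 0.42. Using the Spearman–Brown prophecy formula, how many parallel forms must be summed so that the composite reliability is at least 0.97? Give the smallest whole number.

45

k ≥ ρ*(1−ρ₁)/(ρ₁(1−ρ*)) = 0.97·0.58 / (0.42·0.03) = 44.651.
Smallest integer k = 45.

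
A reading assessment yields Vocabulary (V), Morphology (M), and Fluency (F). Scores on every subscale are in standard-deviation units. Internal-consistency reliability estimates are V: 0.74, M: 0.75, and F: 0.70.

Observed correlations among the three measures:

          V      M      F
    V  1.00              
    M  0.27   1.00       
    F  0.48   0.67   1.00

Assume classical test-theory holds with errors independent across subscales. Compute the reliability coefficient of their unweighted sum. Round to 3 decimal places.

Var(V+M+F) = 3 + 2·[0.27 + 0.48 + 0.67] = 3 + 2.84 = 5.84.
Under uncorrelated errors the observed covariances equal the true-score covariances, so only the own-variance terms attenuate.
True-score variance = [0.74 + 0.75 + 0.70] + 2.84 = 2.19 + 2.84 = 5.03.
Reliability = 5.03 / 5.84 = 0.861.

0.861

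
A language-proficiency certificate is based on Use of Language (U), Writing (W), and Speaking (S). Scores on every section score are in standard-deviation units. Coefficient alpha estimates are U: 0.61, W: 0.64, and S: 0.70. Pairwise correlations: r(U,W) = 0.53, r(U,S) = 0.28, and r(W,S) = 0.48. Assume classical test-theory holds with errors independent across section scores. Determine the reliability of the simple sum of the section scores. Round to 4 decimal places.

0.8118

Var(U+W+S) = 3 + 2·[0.53 + 0.28 + 0.48] = 3 + 2.58 = 5.58.
Under uncorrelated errors the observed covariances equal the true-score covariances, so only the own-variance terms attenuate.
True-score variance = [0.61 + 0.64 + 0.70] + 2.58 = 1.95 + 2.58 = 4.53.
Reliability = 4.53 / 5.58 = 0.8118.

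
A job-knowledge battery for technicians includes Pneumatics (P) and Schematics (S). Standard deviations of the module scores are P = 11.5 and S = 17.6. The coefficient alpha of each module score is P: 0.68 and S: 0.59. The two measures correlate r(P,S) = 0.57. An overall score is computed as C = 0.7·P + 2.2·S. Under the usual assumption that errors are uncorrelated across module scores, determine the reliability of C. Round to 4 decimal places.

0.6689

Var(C) = 0.7²·11.5² + 2.2²·17.6² + 2·[1.54·11.5·17.6·0.57] = 1564.04 + 355.333 = 1919.37.
Because errors are independent across components, Cov(Tᵢ,Tⱼ) = Cov(Xᵢ,Xⱼ); the off-diagonal part of the true-score variance is the same as above.
True-score variance = [0.7²·11.5²·0.68 + 2.2²·17.6²·0.59] + 355.333 = 928.616 + 355.333 = 1283.95.
Reliability = 1283.95 / 1919.37 = 0.6689.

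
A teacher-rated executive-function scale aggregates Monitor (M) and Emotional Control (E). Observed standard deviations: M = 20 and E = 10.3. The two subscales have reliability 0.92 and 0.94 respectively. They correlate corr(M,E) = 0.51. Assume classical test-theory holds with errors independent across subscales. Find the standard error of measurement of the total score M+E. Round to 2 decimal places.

Var(total) = 506.09 + 210.12 = 716.21.
True-score variance = 467.725 + 210.12 = 677.845, so reliability = 0.9464.
Error variance = 716.21 − 677.845 = 38.3654; SEM = √38.3654 = 6.19.

6.19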